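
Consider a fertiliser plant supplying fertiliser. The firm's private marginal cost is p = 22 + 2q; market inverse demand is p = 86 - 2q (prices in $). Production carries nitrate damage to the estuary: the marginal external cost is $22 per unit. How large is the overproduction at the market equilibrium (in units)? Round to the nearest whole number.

6 units

Market equilibrium (private): 22 + 2q = 86 - 2q → q_m = 16.0000.
Social marginal cost = private MC + MEC = 44 + 2q.
Set SMC = demand: 44 + 2q = 86 - 2q → q* = 10.5000.
Gap = |16.0000 − 10.5000| = 5.5000.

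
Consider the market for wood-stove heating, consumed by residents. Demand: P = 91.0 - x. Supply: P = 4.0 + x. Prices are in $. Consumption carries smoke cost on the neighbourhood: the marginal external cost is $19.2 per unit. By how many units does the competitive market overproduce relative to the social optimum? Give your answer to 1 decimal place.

9.6 units

Market equilibrium (private): 4.0 + x = 91.0 - x → x_m = 43.5000.
Social marginal benefit = demand − MEC = 71.8 - x.
Set SMB = MC: 71.8 - x = 4.0 + x → x* = 33.9000.
Gap = |43.5000 − 33.9000| = 9.6000.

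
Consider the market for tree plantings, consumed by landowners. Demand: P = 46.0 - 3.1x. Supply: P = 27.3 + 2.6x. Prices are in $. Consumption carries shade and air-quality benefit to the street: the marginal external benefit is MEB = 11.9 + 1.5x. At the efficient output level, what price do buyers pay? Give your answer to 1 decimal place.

P = $23.4

Social marginal benefit = demand + MEB = 57.9 - 1.6x.
Set SMB = MC: 57.9 - 1.6x = 27.3 + 2.6x → x* = 7.2857.
Consumer price on the demand curve at x*: 46.0 − 3.1×7.2857 = 23.4143.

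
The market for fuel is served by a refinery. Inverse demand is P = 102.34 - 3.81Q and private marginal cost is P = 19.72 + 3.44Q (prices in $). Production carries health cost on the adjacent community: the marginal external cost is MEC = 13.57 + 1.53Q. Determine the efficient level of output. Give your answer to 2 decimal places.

Social marginal cost = private MC + MEC = 33.29 + 4.97Q.
Set SMC = demand: 33.29 + 4.97Q = 102.34 - 3.81Q → Q* = 7.8645.

Q* = 7.86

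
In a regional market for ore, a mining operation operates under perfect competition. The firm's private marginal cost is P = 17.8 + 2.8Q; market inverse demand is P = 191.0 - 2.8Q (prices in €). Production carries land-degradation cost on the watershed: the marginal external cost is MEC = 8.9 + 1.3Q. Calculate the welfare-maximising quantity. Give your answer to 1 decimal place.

Q* = 23.8

Social marginal cost = private MC + MEC = 26.7 + 4.1Q.
Set SMC = demand: 26.7 + 4.1Q = 191.0 - 2.8Q → Q* = 23.8116.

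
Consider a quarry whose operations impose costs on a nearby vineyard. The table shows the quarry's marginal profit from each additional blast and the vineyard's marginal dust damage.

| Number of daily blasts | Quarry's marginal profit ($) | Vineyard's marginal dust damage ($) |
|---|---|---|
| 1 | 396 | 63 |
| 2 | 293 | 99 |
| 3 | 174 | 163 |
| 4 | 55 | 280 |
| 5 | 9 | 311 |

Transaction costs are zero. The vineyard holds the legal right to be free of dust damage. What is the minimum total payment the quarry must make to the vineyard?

Efficient level: marginal profit ≥ marginal dust damage through level 3, so k* = 3.
With the vineyard holding the right, the quarry must at least compensate total damage at k*: 63 + 99 + 163 = 325.

$325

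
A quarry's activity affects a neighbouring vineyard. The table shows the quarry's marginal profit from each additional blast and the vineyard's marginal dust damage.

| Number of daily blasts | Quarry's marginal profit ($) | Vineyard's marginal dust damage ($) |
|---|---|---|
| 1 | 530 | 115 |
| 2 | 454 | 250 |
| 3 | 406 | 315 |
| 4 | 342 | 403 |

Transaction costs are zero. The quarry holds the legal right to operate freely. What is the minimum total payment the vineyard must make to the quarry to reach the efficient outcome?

Left alone the quarry would choose level 4 (marginal profit stays positive).
Efficient level: k* = 3 (marginal profit ≥ marginal dust damage through 3).
The vineyard must at least cover the quarry's forgone profit from cutting 4→3: 342 = 342.

$342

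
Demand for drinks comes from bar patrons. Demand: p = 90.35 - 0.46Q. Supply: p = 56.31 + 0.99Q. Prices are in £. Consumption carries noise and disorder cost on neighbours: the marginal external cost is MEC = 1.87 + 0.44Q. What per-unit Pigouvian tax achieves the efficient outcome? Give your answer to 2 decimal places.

tax = £9.36 per unit

Social marginal benefit = demand − MEC = 88.48 - 0.90Q.
Set SMB = MC: 88.48 - 0.90Q = 56.31 + 0.99Q → Q* = 17.0212.
The Pigouvian tax equals MEC at Q*: 1.87 + 0.44×17.0212 = 9.3593.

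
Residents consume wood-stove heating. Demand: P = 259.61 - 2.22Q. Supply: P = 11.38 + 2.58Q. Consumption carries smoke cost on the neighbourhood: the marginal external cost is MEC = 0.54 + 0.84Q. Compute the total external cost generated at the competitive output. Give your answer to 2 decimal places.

Market equilibrium (private): 11.38 + 2.58Q = 259.61 - 2.22Q → Q_m = 51.7146.
Total external cost = ∫₀^{Q_m} (0.54 + 0.84Q) dQ = 0.54×51.7146 + ½×0.84×51.7146² = 1151.1738.

1151.17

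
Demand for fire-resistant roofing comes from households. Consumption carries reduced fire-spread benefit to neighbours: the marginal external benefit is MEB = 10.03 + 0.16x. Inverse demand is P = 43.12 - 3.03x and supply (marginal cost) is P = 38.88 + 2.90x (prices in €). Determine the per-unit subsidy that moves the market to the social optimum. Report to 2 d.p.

subsidy = €10.43 per unit

Social marginal benefit = demand + MEB = 53.15 - 2.87x.
Set SMB = MC: 53.15 - 2.87x = 38.88 + 2.90x → x* = 2.4731.
The Pigouvian subsidy equals MEB at x*: 10.03 + 0.16×2.4731 = 10.4257.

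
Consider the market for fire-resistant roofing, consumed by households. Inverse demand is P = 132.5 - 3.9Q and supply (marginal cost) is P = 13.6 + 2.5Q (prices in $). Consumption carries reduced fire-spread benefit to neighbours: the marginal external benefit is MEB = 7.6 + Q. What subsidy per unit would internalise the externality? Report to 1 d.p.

Social marginal benefit = demand + MEB = 140.1 - 2.9Q.
Set SMB = MC: 140.1 - 2.9Q = 13.6 + 2.5Q → Q* = 23.4259.
The Pigouvian subsidy equals MEB at Q*: 7.6 + 1.0×23.4259 = 31.0259.

subsidy = $31.0 per unit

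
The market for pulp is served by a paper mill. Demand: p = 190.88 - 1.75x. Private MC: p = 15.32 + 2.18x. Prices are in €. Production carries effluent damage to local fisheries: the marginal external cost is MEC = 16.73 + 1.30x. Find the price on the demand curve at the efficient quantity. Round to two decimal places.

Social marginal cost = private MC + MEC = 32.05 + 3.48x.
Set SMC = demand: 32.05 + 3.48x = 190.88 - 1.75x → x* = 30.3690.
Consumer price on the demand curve at x*: 190.88 − 1.75×30.3690 = 137.7343.

P = €137.73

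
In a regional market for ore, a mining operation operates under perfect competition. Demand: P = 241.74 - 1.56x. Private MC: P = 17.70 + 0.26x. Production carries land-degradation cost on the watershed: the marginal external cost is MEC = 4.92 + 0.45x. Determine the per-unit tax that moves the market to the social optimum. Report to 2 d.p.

tax = 48.36 per unit

Social marginal cost = private MC + MEC = 22.62 + 0.71x.
Set SMC = demand: 22.62 + 0.71x = 241.74 - 1.56x → x* = 96.5286.
The Pigouvian tax equals MEC at x*: 4.92 + 0.45×96.5286 = 48.3579.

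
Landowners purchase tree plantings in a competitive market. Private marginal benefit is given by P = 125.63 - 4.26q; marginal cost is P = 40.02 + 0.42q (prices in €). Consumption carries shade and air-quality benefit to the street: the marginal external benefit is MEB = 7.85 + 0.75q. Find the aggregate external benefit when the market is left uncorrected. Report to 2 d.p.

Market equilibrium (private): 40.02 + 0.42q = 125.63 - 4.26q → q_m = 18.2927.
Total external benefit = ∫₀^{q_m} (7.85 + 0.75q) dq = 7.85×18.2927 + ½×0.75×18.2927² = 269.0813.

€269.08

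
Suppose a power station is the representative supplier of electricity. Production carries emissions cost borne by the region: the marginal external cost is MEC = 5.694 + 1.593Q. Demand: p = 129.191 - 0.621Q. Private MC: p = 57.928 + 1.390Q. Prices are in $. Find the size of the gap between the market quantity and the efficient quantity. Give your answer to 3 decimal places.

Market equilibrium (private): 57.928 + 1.390Q = 129.191 - 0.621Q → Q_m = 35.4366.
Social marginal cost = private MC + MEC = 63.622 + 2.983Q.
Set SMC = demand: 63.622 + 2.983Q = 129.191 - 0.621Q → Q* = 18.1934.
Gap = |35.4366 − 18.1934| = 17.2432.

17.243 units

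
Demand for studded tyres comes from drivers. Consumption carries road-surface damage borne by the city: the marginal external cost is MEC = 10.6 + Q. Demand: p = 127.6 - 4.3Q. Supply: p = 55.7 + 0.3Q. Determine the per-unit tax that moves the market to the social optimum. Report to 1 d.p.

tax = 21.5 per unit

Social marginal benefit = demand − MEC = 117.0 - 5.3Q.
Set SMB = MC: 117.0 - 5.3Q = 55.7 + 0.3Q → Q* = 10.9464.
The Pigouvian tax equals MEC at Q*: 10.6 + 1.0×10.9464 = 21.5464.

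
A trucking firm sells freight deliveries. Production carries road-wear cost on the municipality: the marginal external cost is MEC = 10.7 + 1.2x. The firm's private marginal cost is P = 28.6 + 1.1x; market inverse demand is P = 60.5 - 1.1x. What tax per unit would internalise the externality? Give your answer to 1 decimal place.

Social marginal cost = private MC + MEC = 39.3 + 2.3x.
Set SMC = demand: 39.3 + 2.3x = 60.5 - 1.1x → x* = 6.2353.
The Pigouvian tax equals MEC at x*: 10.7 + 1.2×6.2353 = 18.1824.

tax = 18.2 per unit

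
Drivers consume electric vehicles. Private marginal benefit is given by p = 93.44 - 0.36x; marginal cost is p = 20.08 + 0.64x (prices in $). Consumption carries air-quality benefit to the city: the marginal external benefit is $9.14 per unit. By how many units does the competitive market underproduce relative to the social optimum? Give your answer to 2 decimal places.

Market equilibrium (private): 20.08 + 0.64x = 93.44 - 0.36x → x_m = 73.3600.
Social marginal benefit = demand + MEB = 102.58 - 0.36x.
Set SMB = MC: 102.58 - 0.36x = 20.08 + 0.64x → x* = 82.5000.
Gap = |73.3600 − 82.5000| = 9.1400.

9.14 units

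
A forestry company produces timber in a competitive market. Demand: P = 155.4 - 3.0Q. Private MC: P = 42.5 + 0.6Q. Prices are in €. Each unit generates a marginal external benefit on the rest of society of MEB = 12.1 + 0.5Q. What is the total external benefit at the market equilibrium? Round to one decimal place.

Market equilibrium (private): 42.5 + 0.6Q = 155.4 - 3.0Q → Q_m = 31.3611.
Total external benefit = ∫₀^{Q_m} (12.1 + 0.5Q) dQ = 12.1×31.3611 + ½×0.5×31.3611² = 625.3490.

€625.3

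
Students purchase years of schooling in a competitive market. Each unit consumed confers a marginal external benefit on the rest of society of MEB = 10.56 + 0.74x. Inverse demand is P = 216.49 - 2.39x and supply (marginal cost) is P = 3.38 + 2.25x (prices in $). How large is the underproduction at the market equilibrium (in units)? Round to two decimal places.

11.42 units

Market equilibrium (private): 3.38 + 2.25x = 216.49 - 2.39x → x_m = 45.9289.
Social marginal benefit = demand + MEB = 227.05 - 1.65x.
Set SMB = MC: 227.05 - 1.65x = 3.38 + 2.25x → x* = 57.3513.
Gap = |45.9289 − 57.3513| = 11.4224.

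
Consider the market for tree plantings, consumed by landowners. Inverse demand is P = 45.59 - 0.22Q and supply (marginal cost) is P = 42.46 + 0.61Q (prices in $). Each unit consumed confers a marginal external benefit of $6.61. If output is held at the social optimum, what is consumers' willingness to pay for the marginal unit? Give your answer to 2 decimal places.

Social marginal benefit = demand + MEB = 52.20 - 0.22Q.
Set SMB = MC: 52.20 - 0.22Q = 42.46 + 0.61Q → Q* = 11.7349.
Consumer price on the demand curve at Q*: 45.59 − 0.22×11.7349 = 43.0083.

P = $43.01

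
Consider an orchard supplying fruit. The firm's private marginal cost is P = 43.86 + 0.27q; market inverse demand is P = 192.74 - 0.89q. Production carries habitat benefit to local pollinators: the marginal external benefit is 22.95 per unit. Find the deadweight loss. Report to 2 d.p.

Market equilibrium (private): 43.86 + 0.27q = 192.74 - 0.89q → q_m = 128.3448.
Social marginal cost = private MC − MEB = 20.91 + 0.27q.
Set SMC = demand: 20.91 + 0.27q = 192.74 - 0.89q → q* = 148.1293.
Between q* and q_m the wedge demand − SMC runs linearly from 0 to MEB(q_m), so the loss is a triangle.
DWL = ½ × 19.7845 × 22.9500 = 227.0271.

DWL = 227.03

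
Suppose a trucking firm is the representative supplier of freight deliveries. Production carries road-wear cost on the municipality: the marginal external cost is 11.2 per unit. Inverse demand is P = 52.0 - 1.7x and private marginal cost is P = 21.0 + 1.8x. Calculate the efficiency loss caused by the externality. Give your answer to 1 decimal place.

DWL = 17.9

Market equilibrium (private): 21.0 + 1.8x = 52.0 - 1.7x → x_m = 8.8571.
Social marginal cost = private MC + MEC = 32.2 + 1.8x.
Set SMC = demand: 32.2 + 1.8x = 52.0 - 1.7x → x* = 5.6571.
The welfare-loss triangle has base |x_m − x*| and height MEC(x_m) (the vertical gap between SMC and demand is zero at x* and MEC at x_m).
DWL = ½ × 3.2000 × 11.2000 = 17.9200.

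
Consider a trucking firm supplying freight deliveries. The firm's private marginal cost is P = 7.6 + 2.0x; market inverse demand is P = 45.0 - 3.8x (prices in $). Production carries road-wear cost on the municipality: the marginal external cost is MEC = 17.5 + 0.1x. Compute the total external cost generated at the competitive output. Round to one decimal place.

$114.9

Market equilibrium (private): 7.6 + 2.0x = 45.0 - 3.8x → x_m = 6.4483.
Total external cost = ∫₀^{x_m} (17.5 + 0.1x) dx = 17.5×6.4483 + ½×0.1×6.4483² = 114.9243.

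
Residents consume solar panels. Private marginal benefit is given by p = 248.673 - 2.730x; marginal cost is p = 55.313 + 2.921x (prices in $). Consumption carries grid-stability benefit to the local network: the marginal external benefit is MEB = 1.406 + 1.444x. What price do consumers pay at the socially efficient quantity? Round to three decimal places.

P = $122.286

Social marginal benefit = demand + MEB = 250.079 - 1.286x.
Set SMB = MC: 250.079 - 1.286x = 55.313 + 2.921x → x* = 46.2957.
Consumer price on the demand curve at x*: 248.673 − 2.730×46.2957 = 122.2857.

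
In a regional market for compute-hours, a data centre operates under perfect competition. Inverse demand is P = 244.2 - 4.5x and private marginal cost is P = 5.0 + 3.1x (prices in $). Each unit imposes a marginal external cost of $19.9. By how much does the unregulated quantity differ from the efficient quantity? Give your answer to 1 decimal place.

2.6 units

Market equilibrium (private): 5.0 + 3.1x = 244.2 - 4.5x → x_m = 31.4737.
Social marginal cost = private MC + MEC = 24.9 + 3.1x.
Set SMC = demand: 24.9 + 3.1x = 244.2 - 4.5x → x* = 28.8553.
Gap = |31.4737 − 28.8553| = 2.6184.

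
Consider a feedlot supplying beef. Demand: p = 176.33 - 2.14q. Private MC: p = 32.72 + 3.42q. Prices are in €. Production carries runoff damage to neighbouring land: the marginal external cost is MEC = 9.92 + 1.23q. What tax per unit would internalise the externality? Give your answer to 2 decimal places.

tax = €34.14 per unit

Social marginal cost = private MC + MEC = 42.64 + 4.65q.
Set SMC = demand: 42.64 + 4.65q = 176.33 - 2.14q → q* = 19.6892.
The Pigouvian tax equals MEC at q*: 9.92 + 1.23×19.6892 = 34.1377.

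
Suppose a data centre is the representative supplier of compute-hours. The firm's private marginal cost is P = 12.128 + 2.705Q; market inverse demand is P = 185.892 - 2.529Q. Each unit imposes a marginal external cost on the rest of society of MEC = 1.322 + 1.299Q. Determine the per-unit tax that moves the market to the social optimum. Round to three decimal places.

Social marginal cost = private MC + MEC = 13.450 + 4.004Q.
Set SMC = demand: 13.450 + 4.004Q = 185.892 - 2.529Q → Q* = 26.3955.
The Pigouvian tax equals MEC at Q*: 1.322 + 1.299×26.3955 = 35.6098.

tax = 35.610 per unit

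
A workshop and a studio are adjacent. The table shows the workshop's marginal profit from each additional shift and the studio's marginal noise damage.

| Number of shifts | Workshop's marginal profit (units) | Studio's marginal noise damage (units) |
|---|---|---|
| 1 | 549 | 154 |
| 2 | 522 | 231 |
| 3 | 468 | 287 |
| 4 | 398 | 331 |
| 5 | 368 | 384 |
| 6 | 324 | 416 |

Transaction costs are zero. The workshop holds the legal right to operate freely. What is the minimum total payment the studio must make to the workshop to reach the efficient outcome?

Left alone the workshop would choose level 6 (marginal profit stays positive).
Efficient level: k* = 4 (marginal profit ≥ marginal noise damage through 4).
The studio must at least cover the workshop's forgone profit from cutting 6→4: 368 + 324 = 692.

692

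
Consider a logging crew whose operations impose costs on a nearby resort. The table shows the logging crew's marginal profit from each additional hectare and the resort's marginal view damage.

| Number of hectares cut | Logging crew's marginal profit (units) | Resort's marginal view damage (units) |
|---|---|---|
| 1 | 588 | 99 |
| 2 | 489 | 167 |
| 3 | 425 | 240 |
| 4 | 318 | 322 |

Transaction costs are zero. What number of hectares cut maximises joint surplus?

3

Bargaining reaches the level where marginal profit last exceeds marginal view damage.
That holds through level 3 (425 ≥ 240) but not at 4 (318 < 322).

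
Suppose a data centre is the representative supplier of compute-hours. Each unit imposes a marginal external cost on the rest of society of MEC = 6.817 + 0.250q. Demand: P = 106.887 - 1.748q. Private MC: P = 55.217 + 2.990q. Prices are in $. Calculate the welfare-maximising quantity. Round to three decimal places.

Social marginal cost = private MC + MEC = 62.034 + 3.240q.
Set SMC = demand: 62.034 + 3.240q = 106.887 - 1.748q → q* = 8.9922.

q* = 8.992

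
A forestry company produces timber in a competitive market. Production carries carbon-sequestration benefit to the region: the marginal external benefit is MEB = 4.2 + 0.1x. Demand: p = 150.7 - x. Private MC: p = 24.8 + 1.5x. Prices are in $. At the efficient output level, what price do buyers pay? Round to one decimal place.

P = $96.5

Social marginal cost = private MC − MEB = 20.6 + 1.4x.
Set SMC = demand: 20.6 + 1.4x = 150.7 - x → x* = 54.2083.
Consumer price on the demand curve at x*: 150.7 − 1.0×54.2083 = 96.4917.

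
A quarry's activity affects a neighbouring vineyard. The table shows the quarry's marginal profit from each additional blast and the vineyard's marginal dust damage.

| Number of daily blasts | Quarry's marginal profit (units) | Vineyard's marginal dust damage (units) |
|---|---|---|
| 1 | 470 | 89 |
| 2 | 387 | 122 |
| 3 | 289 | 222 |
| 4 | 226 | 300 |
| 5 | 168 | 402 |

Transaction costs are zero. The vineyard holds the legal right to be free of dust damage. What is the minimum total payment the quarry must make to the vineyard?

Efficient level: marginal profit ≥ marginal dust damage through level 3, so k* = 3.
With the vineyard holding the right, the quarry must at least compensate total damage at k*: 89 + 122 + 222 = 433.

433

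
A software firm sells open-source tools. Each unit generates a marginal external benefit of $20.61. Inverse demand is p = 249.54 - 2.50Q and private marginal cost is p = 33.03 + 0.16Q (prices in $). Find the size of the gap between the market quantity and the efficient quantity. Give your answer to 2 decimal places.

7.75 units

Market equilibrium (private): 33.03 + 0.16Q = 249.54 - 2.50Q → Q_m = 81.3947.
Social marginal cost = private MC − MEB = 12.42 + 0.16Q.
Set SMC = demand: 12.42 + 0.16Q = 249.54 - 2.50Q → Q* = 89.1429.
Gap = |81.3947 − 89.1429| = 7.7482.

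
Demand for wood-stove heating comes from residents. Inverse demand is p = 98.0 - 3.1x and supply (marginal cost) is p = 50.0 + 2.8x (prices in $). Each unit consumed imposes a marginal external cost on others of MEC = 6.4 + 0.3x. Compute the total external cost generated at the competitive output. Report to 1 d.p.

Market equilibrium (private): 50.0 + 2.8x = 98.0 - 3.1x → x_m = 8.1356.
Total external cost = ∫₀^{x_m} (6.4 + 0.3x) dx = 6.4×8.1356 + ½×0.3×8.1356² = 61.9960.

$62.0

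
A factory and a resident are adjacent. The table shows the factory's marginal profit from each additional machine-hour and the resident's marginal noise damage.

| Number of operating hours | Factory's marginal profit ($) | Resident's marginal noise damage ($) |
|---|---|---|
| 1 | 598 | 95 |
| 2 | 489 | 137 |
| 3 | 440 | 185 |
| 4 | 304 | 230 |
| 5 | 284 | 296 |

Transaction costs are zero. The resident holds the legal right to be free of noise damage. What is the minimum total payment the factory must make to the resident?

$647

Efficient level: marginal profit ≥ marginal noise damage through level 4, so k* = 4.
With the resident holding the right, the factory must at least compensate total damage at k*: 95 + 137 + 185 + 230 = 647.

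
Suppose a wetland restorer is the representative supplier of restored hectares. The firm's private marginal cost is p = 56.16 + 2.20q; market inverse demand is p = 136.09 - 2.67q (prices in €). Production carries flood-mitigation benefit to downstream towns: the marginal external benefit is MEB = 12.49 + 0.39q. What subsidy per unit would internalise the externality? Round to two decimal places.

Social marginal cost = private MC − MEB = 43.67 + 1.81q.
Set SMC = demand: 43.67 + 1.81q = 136.09 - 2.67q → q* = 20.6295.
The Pigouvian subsidy equals MEB at q*: 12.49 + 0.39×20.6295 = 20.5355.

subsidy = €20.54 per unit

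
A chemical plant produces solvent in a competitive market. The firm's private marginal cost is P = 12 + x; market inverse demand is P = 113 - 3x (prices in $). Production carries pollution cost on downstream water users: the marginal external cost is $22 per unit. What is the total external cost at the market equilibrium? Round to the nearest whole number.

Market equilibrium (private): 12 + x = 113 - 3x → x_m = 25.2500.
Total external cost = MEC × x_m = 22 × 25.2500 = 555.5000.

$556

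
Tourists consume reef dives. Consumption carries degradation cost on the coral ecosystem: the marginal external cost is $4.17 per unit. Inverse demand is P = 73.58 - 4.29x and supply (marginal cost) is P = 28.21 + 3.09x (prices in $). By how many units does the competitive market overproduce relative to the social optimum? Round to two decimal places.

0.57 units

Market equilibrium (private): 28.21 + 3.09x = 73.58 - 4.29x → x_m = 6.1477.
Social marginal benefit = demand − MEC = 69.41 - 4.29x.
Set SMB = MC: 69.41 - 4.29x = 28.21 + 3.09x → x* = 5.5827.
Gap = |6.1477 − 5.5827| = 0.5650.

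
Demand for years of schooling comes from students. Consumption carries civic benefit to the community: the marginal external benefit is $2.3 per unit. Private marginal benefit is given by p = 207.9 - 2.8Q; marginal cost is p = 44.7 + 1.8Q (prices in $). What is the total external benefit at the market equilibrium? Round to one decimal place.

Market equilibrium (private): 44.7 + 1.8Q = 207.9 - 2.8Q → Q_m = 35.4783.
Total external benefit = MEB × Q_m = 2.3 × 35.4783 = 81.6001.

$81.6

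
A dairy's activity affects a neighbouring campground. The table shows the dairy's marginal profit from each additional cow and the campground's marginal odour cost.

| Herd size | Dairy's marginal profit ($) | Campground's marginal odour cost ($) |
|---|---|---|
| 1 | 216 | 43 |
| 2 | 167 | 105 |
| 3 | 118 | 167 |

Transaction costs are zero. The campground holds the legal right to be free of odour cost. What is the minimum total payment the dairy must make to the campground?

Efficient level: marginal profit ≥ marginal odour cost through level 2, so k* = 2.
With the campground holding the right, the dairy must at least compensate total damage at k*: 43 + 105 = 148.

$148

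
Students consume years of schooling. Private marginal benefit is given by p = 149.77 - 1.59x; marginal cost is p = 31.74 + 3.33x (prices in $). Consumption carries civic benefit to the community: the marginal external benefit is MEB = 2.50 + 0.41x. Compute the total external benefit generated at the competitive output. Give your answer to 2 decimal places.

$177.95

Market equilibrium (private): 31.74 + 3.33x = 149.77 - 1.59x → x_m = 23.9898.
Total external benefit = ∫₀^{x_m} (2.50 + 0.41x) dx = 2.50×23.9898 + ½×0.41×23.9898² = 177.9542.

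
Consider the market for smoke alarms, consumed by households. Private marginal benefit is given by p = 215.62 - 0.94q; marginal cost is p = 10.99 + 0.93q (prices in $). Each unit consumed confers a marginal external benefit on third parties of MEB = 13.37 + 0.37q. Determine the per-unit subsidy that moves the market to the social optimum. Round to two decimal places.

Social marginal benefit = demand + MEB = 228.99 - 0.57q.
Set SMB = MC: 228.99 - 0.57q = 10.99 + 0.93q → q* = 145.3333.
The Pigouvian subsidy equals MEB at q*: 13.37 + 0.37×145.3333 = 67.1433.

subsidy = $67.14 per unit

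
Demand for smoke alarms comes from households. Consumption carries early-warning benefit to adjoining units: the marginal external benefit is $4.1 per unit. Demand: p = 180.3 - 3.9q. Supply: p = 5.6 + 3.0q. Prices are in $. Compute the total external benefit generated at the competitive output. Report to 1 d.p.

$103.8

Market equilibrium (private): 5.6 + 3.0q = 180.3 - 3.9q → q_m = 25.3188.
Total external benefit = MEB × q_m = 4.1 × 25.3188 = 103.8071.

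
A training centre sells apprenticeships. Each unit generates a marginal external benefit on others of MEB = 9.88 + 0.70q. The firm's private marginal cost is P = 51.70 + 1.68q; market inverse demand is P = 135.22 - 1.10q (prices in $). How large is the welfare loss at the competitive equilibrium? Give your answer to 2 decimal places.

Market equilibrium (private): 51.70 + 1.68q = 135.22 - 1.10q → q_m = 30.0432.
Social marginal cost = private MC − MEB = 41.82 + 0.98q.
Set SMC = demand: 41.82 + 0.98q = 135.22 - 1.10q → q* = 44.9038.
Height of the DWL triangle at q_m is demand(q_m) − SMC(q_m) = MEB(q_m) = 30.9102.
DWL = ½ × 14.8606 × 30.9102 = 229.6721.

DWL = $229.67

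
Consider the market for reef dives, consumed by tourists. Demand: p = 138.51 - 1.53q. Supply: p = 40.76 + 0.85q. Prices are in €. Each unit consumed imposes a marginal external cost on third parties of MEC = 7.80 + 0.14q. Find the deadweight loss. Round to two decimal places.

DWL = €36.43

Market equilibrium (private): 40.76 + 0.85q = 138.51 - 1.53q → q_m = 41.0714.
Social marginal benefit = demand − MEC = 130.71 - 1.67q.
Set SMB = MC: 130.71 - 1.67q = 40.76 + 0.85q → q* = 35.6944.
Height of the DWL triangle at q_m is MC(q_m) − SMB(q_m) = MEC(q_m) = 13.5500.
DWL = ½ × 5.3770 × 13.5500 = 36.4292.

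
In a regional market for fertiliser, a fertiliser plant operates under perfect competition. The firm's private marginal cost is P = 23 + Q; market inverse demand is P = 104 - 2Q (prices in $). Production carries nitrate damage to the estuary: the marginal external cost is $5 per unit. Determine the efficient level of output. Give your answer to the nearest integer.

Q* = 25

Social marginal cost = private MC + MEC = 28 + Q.
Set SMC = demand: 28 + Q = 104 - 2Q → Q* = 25.3333.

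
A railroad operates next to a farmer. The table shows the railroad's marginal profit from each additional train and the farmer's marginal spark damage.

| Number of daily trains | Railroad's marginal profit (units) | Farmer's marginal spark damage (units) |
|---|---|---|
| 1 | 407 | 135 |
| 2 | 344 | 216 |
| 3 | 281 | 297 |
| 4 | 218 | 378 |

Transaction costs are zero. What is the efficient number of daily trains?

2

Bargaining reaches the level where marginal profit last exceeds marginal spark damage.
That holds through level 2 (344 ≥ 216) but not at 3 (281 < 297).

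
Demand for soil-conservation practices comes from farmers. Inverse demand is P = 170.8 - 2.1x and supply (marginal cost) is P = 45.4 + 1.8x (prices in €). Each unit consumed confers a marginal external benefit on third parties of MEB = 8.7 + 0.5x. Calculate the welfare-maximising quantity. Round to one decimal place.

x* = 39.4

Social marginal benefit = demand + MEB = 179.5 - 1.6x.
Set SMB = MC: 179.5 - 1.6x = 45.4 + 1.8x → x* = 39.4412.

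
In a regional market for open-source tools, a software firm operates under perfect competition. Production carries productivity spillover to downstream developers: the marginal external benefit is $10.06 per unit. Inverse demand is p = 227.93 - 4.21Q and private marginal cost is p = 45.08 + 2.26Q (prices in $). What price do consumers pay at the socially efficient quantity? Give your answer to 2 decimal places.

Social marginal cost = private MC − MEB = 35.02 + 2.26Q.
Set SMC = demand: 35.02 + 2.26Q = 227.93 - 4.21Q → Q* = 29.8161.
Consumer price on the demand curve at Q*: 227.93 − 4.21×29.8161 = 102.4042.

P = $102.40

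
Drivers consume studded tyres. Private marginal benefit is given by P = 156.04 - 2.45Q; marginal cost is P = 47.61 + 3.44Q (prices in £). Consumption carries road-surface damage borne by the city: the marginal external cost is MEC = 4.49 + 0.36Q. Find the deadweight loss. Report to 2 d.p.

Market equilibrium (private): 47.61 + 3.44Q = 156.04 - 2.45Q → Q_m = 18.4092.
Social marginal benefit = demand − MEC = 151.55 - 2.81Q.
Set SMB = MC: 151.55 - 2.81Q = 47.61 + 3.44Q → Q* = 16.6304.
The welfare-loss triangle has base |Q_m − Q*| and height MEC(Q_m) (the vertical gap between SMB and MC is zero at Q* and MEC at Q_m).
DWL = ½ × 1.7788 × 11.1173 = 9.8877.

DWL = £9.89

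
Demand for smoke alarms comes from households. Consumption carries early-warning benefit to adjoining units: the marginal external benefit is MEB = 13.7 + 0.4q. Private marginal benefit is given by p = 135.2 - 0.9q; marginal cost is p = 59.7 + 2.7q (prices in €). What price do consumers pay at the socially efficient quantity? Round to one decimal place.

Social marginal benefit = demand + MEB = 148.9 - 0.5q.
Set SMB = MC: 148.9 - 0.5q = 59.7 + 2.7q → q* = 27.8750.
Consumer price on the demand curve at q*: 135.2 − 0.9×27.8750 = 110.1125.

P = €110.1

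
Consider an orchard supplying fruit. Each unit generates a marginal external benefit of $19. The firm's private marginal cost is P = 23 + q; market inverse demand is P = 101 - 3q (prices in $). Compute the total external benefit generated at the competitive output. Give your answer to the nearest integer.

Market equilibrium (private): 23 + q = 101 - 3q → q_m = 19.5000.
Total external benefit = MEB × q_m = 19 × 19.5000 = 370.5000.

$371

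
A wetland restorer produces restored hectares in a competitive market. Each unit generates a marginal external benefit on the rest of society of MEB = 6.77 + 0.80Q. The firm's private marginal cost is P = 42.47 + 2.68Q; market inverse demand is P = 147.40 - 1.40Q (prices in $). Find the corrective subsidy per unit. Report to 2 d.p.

Social marginal cost = private MC − MEB = 35.70 + 1.88Q.
Set SMC = demand: 35.70 + 1.88Q = 147.40 - 1.40Q → Q* = 34.0549.
The Pigouvian subsidy equals MEB at Q*: 6.77 + 0.80×34.0549 = 34.0139.

subsidy = $34.01 per unit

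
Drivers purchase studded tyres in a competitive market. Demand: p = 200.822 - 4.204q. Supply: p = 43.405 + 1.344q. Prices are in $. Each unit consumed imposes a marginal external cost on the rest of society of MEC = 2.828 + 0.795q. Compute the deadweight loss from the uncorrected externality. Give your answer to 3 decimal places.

Market equilibrium (private): 43.405 + 1.344q = 200.822 - 4.204q → q_m = 28.3736.
Social marginal benefit = demand − MEC = 197.994 - 4.999q.
Set SMB = MC: 197.994 - 4.999q = 43.405 + 1.344q → q* = 24.3716.
Height of the DWL triangle at q_m is MC(q_m) − SMB(q_m) = MEC(q_m) = 25.3851.
DWL = ½ × 4.0020 × 25.3851 = 50.7956.

DWL = $50.796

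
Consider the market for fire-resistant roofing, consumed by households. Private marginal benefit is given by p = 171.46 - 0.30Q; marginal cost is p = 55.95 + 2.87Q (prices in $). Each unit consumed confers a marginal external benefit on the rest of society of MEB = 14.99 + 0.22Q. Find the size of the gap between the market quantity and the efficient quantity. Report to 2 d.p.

Market equilibrium (private): 55.95 + 2.87Q = 171.46 - 0.30Q → Q_m = 36.4385.
Social marginal benefit = demand + MEB = 186.45 - 0.08Q.
Set SMB = MC: 186.45 - 0.08Q = 55.95 + 2.87Q → Q* = 44.2373.
Gap = |36.4385 − 44.2373| = 7.7988.

7.80 units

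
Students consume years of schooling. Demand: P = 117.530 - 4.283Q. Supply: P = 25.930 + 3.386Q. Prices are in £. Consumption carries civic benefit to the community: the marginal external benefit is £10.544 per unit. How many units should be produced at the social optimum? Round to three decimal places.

Social marginal benefit = demand + MEB = 128.074 - 4.283Q.
Set SMB = MC: 128.074 - 4.283Q = 25.930 + 3.386Q → Q* = 13.3191.

Q* = 13.319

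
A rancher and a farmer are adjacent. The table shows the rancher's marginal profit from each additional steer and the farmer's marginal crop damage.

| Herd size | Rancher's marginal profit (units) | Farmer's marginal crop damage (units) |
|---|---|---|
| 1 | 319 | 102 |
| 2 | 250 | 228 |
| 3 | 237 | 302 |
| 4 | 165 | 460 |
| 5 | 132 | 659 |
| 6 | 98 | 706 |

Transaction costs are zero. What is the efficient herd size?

2

Bargaining reaches the level where marginal profit last exceeds marginal crop damage.
That holds through level 2 (250 ≥ 228) but not at 3 (237 < 302).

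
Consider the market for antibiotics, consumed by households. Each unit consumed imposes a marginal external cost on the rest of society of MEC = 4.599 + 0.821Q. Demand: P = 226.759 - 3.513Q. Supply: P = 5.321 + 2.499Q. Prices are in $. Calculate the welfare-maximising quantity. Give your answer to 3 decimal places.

Social marginal benefit = demand − MEC = 222.160 - 4.334Q.
Set SMB = MC: 222.160 - 4.334Q = 5.321 + 2.499Q → Q* = 31.7341.

Q* = 31.734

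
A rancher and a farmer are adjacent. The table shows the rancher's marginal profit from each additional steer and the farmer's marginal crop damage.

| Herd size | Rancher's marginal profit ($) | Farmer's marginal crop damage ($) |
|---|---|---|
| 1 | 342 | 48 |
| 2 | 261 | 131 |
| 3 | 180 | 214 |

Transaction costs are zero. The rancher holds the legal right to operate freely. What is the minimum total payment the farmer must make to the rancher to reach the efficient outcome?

Left alone the rancher would choose level 3 (marginal profit stays positive).
Efficient level: k* = 2 (marginal profit ≥ marginal crop damage through 2).
The farmer must at least cover the rancher's forgone profit from cutting 3→2: 180 = 180.

$180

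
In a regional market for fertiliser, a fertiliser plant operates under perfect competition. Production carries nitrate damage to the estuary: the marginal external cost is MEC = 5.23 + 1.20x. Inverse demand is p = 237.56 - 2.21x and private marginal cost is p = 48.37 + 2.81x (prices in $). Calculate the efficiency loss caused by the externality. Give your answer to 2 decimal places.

Market equilibrium (private): 48.37 + 2.81x = 237.56 - 2.21x → x_m = 37.6873.
Social marginal cost = private MC + MEC = 53.60 + 4.01x.
Set SMC = demand: 53.60 + 4.01x = 237.56 - 2.21x → x* = 29.5756.
Height of the DWL triangle at x_m is SMC(x_m) − demand(x_m) = MEC(x_m) = 50.4547.
DWL = ½ × 8.1117 × 50.4547 = 204.6367.

DWL = $204.64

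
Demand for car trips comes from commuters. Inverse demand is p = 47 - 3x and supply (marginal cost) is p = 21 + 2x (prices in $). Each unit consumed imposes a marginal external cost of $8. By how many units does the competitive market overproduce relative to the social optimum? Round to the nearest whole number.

Market equilibrium (private): 21 + 2x = 47 - 3x → x_m = 5.2000.
Social marginal benefit = demand − MEC = 39 - 3x.
Set SMB = MC: 39 - 3x = 21 + 2x → x* = 3.6000.
Gap = |5.2000 − 3.6000| = 1.6000.

2 units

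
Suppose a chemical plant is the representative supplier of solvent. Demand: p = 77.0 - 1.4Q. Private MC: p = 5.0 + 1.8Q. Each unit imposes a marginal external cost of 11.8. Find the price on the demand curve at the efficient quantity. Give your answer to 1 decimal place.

Social marginal cost = private MC + MEC = 16.8 + 1.8Q.
Set SMC = demand: 16.8 + 1.8Q = 77.0 - 1.4Q → Q* = 18.8125.
Consumer price on the demand curve at Q*: 77.0 − 1.4×18.8125 = 50.6625.

P = 50.7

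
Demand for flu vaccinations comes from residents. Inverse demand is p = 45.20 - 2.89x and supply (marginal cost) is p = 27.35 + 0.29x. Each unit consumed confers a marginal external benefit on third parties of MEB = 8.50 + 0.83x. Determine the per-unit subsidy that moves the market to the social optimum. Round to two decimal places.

Social marginal benefit = demand + MEB = 53.70 - 2.06x.
Set SMB = MC: 53.70 - 2.06x = 27.35 + 0.29x → x* = 11.2128.
The Pigouvian subsidy equals MEB at x*: 8.50 + 0.83×11.2128 = 17.8066.

subsidy = 17.81 per unit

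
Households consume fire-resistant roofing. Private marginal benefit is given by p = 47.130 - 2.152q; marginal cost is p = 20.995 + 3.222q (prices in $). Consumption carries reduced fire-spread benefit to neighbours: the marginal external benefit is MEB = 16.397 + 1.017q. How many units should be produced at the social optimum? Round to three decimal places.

Social marginal benefit = demand + MEB = 63.527 - 1.135q.
Set SMB = MC: 63.527 - 1.135q = 20.995 + 3.222q → q* = 9.7618.

q* = 9.762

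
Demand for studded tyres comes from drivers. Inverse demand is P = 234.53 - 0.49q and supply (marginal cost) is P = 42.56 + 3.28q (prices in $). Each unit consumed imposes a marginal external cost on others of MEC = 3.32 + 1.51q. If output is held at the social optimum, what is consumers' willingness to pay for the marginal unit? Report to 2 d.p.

Social marginal benefit = demand − MEC = 231.21 - 2.00q.
Set SMB = MC: 231.21 - 2.00q = 42.56 + 3.28q → q* = 35.7292.
Consumer price on the demand curve at q*: 234.53 − 0.49×35.7292 = 217.0227.

P = $217.02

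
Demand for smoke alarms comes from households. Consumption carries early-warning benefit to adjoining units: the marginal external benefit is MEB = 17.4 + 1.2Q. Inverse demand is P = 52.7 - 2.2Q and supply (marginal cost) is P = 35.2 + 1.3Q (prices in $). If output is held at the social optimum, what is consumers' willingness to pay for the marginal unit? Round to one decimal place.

P = $19.3

Social marginal benefit = demand + MEB = 70.1 - Q.
Set SMB = MC: 70.1 - Q = 35.2 + 1.3Q → Q* = 15.1739.
Consumer price on the demand curve at Q*: 52.7 − 2.2×15.1739 = 19.3174.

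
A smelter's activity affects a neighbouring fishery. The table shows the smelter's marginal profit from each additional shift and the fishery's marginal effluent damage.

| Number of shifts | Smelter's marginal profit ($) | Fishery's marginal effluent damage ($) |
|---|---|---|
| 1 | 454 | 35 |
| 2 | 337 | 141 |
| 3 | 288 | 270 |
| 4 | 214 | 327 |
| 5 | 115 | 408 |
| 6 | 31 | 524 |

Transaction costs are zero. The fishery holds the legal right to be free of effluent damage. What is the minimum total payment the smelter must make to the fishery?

Efficient level: marginal profit ≥ marginal effluent damage through level 3, so k* = 3.
With the fishery holding the right, the smelter must at least compensate total damage at k*: 35 + 141 + 270 = 446.

$446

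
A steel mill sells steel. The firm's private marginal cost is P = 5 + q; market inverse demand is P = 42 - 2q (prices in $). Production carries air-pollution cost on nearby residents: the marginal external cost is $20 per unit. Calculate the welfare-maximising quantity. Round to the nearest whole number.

q* = 6

Social marginal cost = private MC + MEC = 25 + q.
Set SMC = demand: 25 + q = 42 - 2q → q* = 5.6667.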